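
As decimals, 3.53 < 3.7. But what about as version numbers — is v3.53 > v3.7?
True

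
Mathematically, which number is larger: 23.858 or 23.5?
23.858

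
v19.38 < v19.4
False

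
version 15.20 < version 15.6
False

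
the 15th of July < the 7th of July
False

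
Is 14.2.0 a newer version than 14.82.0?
No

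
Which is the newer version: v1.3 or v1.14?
v1.14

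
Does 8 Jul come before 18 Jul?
Yes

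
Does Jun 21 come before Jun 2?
No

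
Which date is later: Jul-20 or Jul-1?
Jul-20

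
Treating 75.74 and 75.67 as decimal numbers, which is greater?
75.74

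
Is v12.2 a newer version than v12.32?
No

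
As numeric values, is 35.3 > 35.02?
True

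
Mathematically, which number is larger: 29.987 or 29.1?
29.987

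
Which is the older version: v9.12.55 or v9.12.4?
v9.12.4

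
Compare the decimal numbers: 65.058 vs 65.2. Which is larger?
65.2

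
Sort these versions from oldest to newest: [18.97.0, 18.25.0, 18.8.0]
[18.8.0, 18.25.0, 18.97.0]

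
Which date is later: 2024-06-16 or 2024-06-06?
2024-06-16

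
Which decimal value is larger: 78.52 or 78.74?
78.74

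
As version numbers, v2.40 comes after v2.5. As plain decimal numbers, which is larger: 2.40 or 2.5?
2.5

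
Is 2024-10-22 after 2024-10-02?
Yes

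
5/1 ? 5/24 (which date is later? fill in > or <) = <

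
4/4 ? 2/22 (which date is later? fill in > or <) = >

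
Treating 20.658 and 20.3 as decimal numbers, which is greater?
20.658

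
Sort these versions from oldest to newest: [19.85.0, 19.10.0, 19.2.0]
[19.2.0, 19.10.0, 19.85.0]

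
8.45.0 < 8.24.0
False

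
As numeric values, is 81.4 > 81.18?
True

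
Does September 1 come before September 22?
Yes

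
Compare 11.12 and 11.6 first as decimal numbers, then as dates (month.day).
As decimals: 11.12 < 11.6. As dates: 11/12 is later than 11/6 (day 12 > day 6).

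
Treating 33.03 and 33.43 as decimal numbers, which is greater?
33.43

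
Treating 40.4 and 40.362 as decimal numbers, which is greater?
40.4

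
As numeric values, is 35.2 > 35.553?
False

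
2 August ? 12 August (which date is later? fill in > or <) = <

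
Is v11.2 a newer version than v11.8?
No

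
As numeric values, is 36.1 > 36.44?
False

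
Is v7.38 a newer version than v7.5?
Yes. Version numbers are compared segment by segment as integers, not as decimals: minor version 38 > 5, so v7.38 > v7.5 (even though the decimal 7.38 < 7.5).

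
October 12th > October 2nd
True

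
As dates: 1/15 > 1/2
True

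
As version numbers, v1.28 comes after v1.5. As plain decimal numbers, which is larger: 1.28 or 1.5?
1.5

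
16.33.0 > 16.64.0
False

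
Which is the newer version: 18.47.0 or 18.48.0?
18.48.0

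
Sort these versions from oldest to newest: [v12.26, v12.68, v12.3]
[v12.3, v12.26, v12.68]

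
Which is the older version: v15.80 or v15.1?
v15.1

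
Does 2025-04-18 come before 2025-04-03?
No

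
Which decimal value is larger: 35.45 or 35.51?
35.51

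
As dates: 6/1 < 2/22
False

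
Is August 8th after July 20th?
Yes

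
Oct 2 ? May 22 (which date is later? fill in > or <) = >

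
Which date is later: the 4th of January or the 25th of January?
the 25th of January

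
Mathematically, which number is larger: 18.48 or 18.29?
18.48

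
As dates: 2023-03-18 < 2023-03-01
False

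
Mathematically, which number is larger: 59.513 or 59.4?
59.513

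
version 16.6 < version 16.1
False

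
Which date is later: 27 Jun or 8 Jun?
27 Jun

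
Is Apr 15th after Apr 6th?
Yes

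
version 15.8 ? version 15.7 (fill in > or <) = >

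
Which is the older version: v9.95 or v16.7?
v9.95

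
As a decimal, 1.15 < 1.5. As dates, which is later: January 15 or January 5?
January 15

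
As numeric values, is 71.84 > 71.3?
True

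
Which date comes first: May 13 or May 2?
May 2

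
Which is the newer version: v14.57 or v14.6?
v14.57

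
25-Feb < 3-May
True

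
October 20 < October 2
False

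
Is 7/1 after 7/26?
No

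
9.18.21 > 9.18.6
True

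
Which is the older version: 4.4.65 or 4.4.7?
4.4.7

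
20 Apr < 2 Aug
True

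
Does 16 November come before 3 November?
No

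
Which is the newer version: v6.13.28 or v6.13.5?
v6.13.28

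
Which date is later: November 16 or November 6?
November 16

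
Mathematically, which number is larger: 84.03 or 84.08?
84.08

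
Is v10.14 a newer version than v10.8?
Yes. Version numbers are compared segment by segment as integers, not as decimals: minor version 14 > 8, so v10.14 > v10.8 (even though the decimal 10.14 < 10.8).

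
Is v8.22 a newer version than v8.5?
Yes. Version numbers are compared segment by segment as integers, not as decimals: minor version 22 > 5, so v8.22 > v8.5 (even though the decimal 8.22 < 8.5).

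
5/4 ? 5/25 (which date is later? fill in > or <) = <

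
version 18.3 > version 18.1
True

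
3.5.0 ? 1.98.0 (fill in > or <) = >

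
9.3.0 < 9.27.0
True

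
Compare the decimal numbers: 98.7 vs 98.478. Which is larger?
98.7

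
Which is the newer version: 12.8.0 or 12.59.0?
12.59.0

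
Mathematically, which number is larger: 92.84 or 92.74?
92.84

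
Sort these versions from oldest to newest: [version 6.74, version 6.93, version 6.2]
[version 6.2, version 6.74, version 6.93]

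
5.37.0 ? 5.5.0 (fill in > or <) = >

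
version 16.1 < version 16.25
True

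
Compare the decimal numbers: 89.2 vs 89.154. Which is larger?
89.2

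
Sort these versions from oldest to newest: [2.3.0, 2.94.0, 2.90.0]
[2.3.0, 2.90.0, 2.94.0]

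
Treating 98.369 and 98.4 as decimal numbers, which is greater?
98.4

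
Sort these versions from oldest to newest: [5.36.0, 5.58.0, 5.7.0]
[5.7.0, 5.36.0, 5.58.0]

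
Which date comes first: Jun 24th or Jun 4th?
Jun 4th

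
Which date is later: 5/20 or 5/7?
5/20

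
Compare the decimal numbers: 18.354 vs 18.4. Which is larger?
18.4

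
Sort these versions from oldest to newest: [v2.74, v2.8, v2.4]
[v2.4, v2.8, v2.74]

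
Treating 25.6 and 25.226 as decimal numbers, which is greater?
25.6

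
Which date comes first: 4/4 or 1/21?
1/21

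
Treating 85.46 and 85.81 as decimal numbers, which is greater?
85.81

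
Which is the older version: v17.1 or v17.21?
v17.1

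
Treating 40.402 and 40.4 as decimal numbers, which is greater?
40.402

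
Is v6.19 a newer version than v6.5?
Yes. Version numbers are compared segment by segment as integers, not as decimals: minor version 19 > 5, so v6.19 > v6.5 (even though the decimal 6.19 < 6.5).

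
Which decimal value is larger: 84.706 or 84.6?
84.706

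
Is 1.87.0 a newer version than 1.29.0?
Yes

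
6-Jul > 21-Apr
True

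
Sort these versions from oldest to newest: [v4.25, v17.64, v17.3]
[v4.25, v17.3, v17.64]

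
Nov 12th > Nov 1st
True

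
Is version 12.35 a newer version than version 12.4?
Yes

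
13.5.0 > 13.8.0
False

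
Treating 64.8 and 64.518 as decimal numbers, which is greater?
64.8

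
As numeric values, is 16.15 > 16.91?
False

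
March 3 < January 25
False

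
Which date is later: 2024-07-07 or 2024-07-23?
2024-07-23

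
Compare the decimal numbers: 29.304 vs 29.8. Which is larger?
29.8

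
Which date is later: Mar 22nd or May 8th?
May 8th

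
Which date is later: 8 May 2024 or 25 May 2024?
25 May 2024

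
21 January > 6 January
True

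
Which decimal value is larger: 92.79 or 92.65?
92.79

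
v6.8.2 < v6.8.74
True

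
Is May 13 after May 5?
Yes. Day 13 comes after day 5 in May — this is a date comparison, not a decimal one (the decimal 5.13 would be smaller than 5.5).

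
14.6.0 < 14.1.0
False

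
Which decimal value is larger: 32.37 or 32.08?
32.37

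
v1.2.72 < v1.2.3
False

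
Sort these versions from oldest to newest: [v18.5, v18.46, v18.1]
[v18.1, v18.5, v18.46]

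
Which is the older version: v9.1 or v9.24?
v9.1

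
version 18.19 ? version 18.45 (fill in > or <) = <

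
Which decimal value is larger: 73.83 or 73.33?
73.83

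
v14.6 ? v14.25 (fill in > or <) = <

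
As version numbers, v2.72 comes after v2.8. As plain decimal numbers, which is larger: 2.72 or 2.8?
2.8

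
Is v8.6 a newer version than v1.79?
Yes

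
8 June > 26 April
True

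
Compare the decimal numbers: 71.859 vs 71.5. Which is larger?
71.859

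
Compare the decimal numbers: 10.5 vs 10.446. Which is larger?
10.5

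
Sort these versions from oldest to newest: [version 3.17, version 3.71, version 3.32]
[version 3.17, version 3.32, version 3.71]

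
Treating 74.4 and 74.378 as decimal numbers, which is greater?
74.4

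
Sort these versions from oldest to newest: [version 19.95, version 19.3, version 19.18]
[version 19.3, version 19.18, version 19.95]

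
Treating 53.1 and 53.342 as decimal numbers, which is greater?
53.342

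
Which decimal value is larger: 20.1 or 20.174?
20.174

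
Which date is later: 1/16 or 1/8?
1/16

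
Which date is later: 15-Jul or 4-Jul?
15-Jul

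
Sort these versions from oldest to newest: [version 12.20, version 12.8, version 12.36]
[version 12.8, version 12.20, version 12.36]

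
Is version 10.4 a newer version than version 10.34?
No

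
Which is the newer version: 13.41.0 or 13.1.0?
13.41.0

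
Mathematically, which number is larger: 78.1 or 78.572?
78.572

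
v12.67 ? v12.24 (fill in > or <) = >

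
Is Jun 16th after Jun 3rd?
Yes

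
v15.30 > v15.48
False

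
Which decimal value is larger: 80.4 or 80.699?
80.699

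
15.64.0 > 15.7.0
True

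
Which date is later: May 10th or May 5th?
May 10th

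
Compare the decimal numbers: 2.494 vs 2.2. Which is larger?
2.494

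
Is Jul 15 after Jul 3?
Yes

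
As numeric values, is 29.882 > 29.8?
True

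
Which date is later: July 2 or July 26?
July 26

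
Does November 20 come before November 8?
No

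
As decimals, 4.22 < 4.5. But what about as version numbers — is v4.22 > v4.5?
True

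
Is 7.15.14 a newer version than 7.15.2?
Yes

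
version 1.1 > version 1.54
False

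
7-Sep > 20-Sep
False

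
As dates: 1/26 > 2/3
False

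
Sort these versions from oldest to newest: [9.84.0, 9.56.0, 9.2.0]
[9.2.0, 9.56.0, 9.84.0]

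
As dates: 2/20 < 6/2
True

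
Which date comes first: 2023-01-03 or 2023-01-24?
2023-01-03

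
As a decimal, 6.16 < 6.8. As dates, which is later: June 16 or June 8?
June 16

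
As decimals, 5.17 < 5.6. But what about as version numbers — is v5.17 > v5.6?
True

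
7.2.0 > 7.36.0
False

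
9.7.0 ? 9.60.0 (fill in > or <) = <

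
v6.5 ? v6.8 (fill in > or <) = <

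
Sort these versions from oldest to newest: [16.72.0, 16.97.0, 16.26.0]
[16.26.0, 16.72.0, 16.97.0]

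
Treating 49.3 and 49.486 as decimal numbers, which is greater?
49.486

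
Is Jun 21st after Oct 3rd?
No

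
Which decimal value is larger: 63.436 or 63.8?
63.8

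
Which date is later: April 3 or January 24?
April 3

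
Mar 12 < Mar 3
False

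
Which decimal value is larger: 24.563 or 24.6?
24.6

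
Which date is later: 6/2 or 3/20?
6/2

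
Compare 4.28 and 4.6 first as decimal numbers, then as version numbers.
As decimals: 4.28 < 4.6. As versions: v4.28 > v4.6 (minor version 28 > 6).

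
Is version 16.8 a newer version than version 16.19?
No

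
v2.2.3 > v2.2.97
False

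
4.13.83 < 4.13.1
False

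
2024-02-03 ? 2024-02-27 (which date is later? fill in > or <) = <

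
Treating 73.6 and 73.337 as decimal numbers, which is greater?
73.6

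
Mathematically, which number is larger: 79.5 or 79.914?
79.914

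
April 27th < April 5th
False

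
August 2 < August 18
True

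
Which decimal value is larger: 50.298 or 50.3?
50.3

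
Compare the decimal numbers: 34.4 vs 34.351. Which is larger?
34.4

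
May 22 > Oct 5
False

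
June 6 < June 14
True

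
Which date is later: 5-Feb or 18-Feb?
18-Feb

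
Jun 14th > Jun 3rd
True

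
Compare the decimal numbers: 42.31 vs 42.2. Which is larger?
42.31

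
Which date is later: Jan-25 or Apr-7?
Apr-7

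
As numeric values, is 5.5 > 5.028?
True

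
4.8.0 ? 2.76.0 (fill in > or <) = >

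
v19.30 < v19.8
False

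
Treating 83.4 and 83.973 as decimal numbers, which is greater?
83.973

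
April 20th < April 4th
False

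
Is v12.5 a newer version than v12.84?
No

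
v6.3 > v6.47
False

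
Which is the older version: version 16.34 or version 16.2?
version 16.2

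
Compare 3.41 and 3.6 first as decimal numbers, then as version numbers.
As decimals: 3.41 < 3.6. As versions: v3.41 > v3.6 (minor version 41 > 6).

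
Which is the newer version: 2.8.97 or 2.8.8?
2.8.97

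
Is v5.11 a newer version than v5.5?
Yes. Version numbers are compared segment by segment as integers, not as decimals: minor version 11 > 5, so v5.11 > v5.5 (even though the decimal 5.11 < 5.5).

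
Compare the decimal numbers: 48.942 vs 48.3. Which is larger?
48.942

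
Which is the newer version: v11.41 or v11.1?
v11.41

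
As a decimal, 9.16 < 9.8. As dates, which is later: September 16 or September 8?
September 16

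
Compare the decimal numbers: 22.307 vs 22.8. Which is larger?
22.8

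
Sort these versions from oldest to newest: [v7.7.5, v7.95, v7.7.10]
[v7.7.5, v7.7.10, v7.95]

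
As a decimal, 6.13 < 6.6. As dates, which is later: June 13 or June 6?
June 13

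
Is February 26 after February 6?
Yes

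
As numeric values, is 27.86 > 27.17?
True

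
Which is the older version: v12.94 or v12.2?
v12.2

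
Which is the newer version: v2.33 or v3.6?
v3.6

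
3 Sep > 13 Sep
False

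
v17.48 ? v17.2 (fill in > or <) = >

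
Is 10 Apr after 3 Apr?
Yes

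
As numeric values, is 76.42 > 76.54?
False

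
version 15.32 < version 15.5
False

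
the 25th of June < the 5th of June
False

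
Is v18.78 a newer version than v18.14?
Yes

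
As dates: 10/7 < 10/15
True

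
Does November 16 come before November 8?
No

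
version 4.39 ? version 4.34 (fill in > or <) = >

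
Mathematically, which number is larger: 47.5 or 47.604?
47.604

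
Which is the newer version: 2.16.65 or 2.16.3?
2.16.65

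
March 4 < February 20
False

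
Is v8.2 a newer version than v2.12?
Yes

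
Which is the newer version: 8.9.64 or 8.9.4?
8.9.64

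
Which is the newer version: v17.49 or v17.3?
v17.49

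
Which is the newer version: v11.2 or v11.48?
v11.48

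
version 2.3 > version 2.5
False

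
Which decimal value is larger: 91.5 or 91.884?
91.884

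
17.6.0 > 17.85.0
False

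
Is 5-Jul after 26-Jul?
No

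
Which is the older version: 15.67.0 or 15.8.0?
15.8.0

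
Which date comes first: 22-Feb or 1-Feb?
1-Feb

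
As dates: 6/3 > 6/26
False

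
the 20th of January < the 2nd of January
False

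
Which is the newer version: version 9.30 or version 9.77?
version 9.77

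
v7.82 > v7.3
True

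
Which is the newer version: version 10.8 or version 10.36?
version 10.36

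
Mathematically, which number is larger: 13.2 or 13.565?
13.565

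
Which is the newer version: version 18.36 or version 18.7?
version 18.36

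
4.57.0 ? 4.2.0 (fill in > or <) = >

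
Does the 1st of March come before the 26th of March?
Yes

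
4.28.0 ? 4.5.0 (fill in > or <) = >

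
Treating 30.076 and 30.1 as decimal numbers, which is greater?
30.1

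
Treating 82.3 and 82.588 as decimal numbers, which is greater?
82.588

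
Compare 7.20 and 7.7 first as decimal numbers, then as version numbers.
As decimals: 7.20 < 7.7. As versions: v7.20 > v7.7 (minor version 20 > 7).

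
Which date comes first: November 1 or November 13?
November 1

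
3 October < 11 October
True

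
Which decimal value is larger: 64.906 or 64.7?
64.906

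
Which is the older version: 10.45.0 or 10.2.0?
10.2.0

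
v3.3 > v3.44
False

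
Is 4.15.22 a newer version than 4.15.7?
Yes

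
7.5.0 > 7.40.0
False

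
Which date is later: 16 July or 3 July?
16 July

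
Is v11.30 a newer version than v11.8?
Yes. Version numbers are compared segment by segment as integers, not as decimals: minor version 30 > 8, so v11.30 > v11.8 (even though the decimal 11.30 < 11.8).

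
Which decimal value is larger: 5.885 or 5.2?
5.885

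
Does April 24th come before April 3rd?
No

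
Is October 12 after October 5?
Yes. Day 12 comes after day 5 in October — this is a date comparison, not a decimal one (the decimal 10.12 would be smaller than 10.5).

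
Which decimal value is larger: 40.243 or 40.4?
40.4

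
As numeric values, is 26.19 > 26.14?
True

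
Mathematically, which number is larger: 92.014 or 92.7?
92.7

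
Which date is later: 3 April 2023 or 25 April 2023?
25 April 2023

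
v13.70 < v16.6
True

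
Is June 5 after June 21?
No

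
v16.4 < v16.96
True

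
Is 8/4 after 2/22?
Yes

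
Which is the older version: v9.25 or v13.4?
v9.25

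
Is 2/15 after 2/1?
Yes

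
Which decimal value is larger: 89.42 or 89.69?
89.69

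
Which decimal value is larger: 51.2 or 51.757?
51.757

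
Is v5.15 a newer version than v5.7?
Yes. Version numbers are compared segment by segment as integers, not as decimals: minor version 15 > 7, so v5.15 > v5.7 (even though the decimal 5.15 < 5.7).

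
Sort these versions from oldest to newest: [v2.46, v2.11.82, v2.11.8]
[v2.11.8, v2.11.82, v2.46]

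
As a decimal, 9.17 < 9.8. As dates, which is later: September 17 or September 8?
September 17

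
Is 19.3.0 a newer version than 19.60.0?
No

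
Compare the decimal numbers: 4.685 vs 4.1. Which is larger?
4.685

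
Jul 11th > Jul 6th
True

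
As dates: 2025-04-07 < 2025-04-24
True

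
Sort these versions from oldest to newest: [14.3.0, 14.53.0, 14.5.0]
[14.3.0, 14.5.0, 14.53.0]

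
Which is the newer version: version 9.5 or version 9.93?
version 9.93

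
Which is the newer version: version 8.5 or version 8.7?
version 8.7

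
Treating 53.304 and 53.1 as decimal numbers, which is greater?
53.304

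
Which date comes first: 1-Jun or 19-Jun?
1-Jun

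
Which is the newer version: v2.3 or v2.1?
v2.3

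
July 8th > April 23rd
True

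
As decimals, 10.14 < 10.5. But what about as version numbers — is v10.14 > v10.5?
True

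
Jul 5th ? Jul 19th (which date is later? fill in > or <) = <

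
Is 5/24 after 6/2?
No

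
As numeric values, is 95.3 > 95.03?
True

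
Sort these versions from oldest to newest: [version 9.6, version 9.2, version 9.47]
[version 9.2, version 9.6, version 9.47]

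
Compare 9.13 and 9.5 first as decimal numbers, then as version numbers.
As decimals: 9.13 < 9.5. As versions: v9.13 > v9.5 (minor version 13 > 5).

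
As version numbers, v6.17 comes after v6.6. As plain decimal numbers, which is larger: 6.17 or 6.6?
6.6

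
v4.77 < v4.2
False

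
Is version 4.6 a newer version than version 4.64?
No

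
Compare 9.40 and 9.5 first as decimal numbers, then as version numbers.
As decimals: 9.40 < 9.5. As versions: v9.40 > v9.5 (minor version 40 > 5).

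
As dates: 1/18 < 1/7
False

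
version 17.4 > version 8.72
True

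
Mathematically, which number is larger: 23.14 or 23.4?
23.4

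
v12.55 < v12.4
False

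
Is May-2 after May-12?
No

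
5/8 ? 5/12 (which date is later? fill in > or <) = <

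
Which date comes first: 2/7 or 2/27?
2/7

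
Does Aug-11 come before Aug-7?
No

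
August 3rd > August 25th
False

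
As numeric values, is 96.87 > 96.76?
True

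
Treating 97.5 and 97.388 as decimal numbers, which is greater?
97.5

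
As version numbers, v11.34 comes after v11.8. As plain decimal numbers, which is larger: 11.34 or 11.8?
11.8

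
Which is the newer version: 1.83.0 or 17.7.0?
17.7.0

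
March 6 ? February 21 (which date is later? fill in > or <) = >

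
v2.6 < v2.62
True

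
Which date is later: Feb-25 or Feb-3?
Feb-25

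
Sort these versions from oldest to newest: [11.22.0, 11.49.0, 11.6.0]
[11.6.0, 11.22.0, 11.49.0]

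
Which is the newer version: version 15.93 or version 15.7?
version 15.93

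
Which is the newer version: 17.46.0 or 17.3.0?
17.46.0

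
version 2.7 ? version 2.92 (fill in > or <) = <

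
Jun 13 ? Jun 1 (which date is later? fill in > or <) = >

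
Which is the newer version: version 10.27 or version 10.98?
version 10.98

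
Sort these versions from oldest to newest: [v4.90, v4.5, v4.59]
[v4.5, v4.59, v4.90]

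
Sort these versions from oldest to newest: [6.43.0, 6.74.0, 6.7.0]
[6.7.0, 6.43.0, 6.74.0]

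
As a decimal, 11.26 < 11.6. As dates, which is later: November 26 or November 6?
November 26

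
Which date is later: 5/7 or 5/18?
5/18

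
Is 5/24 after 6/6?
No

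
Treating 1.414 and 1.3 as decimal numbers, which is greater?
1.414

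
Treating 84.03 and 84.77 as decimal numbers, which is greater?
84.77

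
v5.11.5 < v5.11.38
True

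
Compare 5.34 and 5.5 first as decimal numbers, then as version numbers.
As decimals: 5.34 < 5.5. As versions: v5.34 > v5.5 (minor version 34 > 5).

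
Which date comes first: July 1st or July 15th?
July 1st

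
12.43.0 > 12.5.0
True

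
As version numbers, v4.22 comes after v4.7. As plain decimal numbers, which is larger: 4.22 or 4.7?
4.7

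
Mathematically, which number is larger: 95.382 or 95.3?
95.382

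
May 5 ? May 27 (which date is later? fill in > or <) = <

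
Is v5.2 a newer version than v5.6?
No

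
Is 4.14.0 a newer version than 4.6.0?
Yes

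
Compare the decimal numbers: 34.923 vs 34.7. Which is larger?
34.923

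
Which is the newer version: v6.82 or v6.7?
v6.82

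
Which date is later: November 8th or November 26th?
November 26th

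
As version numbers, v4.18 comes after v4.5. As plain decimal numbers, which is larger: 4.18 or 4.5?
4.5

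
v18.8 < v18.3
False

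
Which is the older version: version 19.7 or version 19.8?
version 19.7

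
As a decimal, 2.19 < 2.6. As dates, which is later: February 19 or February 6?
February 19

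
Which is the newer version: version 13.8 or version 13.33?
version 13.33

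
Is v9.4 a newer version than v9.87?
No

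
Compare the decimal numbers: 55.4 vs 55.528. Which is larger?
55.528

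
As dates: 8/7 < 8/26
True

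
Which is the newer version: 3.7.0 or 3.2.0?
3.7.0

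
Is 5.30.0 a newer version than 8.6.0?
No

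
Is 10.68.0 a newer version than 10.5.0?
Yes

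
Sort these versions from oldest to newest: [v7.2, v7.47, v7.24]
[v7.2, v7.24, v7.47]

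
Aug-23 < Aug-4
False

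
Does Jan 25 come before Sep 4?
Yes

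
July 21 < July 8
False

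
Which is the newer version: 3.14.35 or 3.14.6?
3.14.35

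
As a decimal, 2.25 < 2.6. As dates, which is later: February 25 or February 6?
February 25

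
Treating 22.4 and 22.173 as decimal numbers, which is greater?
22.4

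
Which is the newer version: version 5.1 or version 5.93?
version 5.93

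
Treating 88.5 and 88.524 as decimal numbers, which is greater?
88.524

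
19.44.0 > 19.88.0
False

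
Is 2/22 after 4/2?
No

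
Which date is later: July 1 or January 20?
July 1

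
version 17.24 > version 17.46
False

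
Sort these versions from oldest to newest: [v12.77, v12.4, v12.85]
[v12.4, v12.77, v12.85]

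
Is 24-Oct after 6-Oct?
Yes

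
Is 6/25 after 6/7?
Yes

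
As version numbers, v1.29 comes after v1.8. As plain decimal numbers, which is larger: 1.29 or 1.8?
1.8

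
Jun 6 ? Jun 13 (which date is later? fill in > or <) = <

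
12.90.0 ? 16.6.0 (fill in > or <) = <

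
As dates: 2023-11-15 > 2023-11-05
True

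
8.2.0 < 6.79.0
False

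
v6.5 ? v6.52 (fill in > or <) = <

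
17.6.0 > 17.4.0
True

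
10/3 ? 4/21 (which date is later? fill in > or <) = >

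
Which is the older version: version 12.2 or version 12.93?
version 12.2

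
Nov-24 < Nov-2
False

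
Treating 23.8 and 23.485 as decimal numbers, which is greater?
23.8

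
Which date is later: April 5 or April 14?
April 14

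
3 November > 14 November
False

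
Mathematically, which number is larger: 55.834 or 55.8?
55.834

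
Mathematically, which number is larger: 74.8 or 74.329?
74.8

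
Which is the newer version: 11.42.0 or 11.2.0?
11.42.0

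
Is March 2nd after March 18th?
No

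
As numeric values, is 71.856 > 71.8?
True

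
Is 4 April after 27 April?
No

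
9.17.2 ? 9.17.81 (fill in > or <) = <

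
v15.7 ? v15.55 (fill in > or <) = <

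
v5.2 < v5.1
False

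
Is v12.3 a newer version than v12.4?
No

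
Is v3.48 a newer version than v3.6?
Yes. Version numbers are compared segment by segment as integers, not as decimals: minor version 48 > 6, so v3.48 > v3.6 (even though the decimal 3.48 < 3.6).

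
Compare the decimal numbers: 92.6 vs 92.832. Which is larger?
92.832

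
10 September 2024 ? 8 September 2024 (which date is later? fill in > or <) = >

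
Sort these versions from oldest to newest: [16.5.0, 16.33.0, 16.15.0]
[16.5.0, 16.15.0, 16.33.0]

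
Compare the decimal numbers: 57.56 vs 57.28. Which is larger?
57.56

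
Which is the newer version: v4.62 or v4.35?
v4.62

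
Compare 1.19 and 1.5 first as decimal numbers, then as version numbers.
As decimals: 1.19 < 1.5. As versions: v1.19 > v1.5 (minor version 19 > 5).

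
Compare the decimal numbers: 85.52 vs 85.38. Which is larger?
85.52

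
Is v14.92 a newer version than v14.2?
Yes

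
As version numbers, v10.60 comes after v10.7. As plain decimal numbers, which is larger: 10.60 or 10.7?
10.7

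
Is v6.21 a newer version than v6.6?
Yes. Version numbers are compared segment by segment as integers, not as decimals: minor version 21 > 6, so v6.21 > v6.6 (even though the decimal 6.21 < 6.6).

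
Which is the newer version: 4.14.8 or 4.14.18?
4.14.18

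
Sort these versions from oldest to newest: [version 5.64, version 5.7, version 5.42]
[version 5.7, version 5.42, version 5.64]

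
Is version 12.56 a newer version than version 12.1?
Yes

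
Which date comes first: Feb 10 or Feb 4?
Feb 4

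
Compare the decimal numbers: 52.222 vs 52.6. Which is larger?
52.6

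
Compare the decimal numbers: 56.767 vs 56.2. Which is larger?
56.767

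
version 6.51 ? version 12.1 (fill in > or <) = <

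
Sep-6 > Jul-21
True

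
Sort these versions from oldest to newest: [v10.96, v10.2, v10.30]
[v10.2, v10.30, v10.96]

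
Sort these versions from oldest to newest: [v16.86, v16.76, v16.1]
[v16.1, v16.76, v16.86]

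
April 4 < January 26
False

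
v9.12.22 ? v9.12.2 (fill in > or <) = >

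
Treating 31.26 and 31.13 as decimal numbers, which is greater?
31.26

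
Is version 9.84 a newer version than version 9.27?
Yes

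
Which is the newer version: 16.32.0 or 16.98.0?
16.98.0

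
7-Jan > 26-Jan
False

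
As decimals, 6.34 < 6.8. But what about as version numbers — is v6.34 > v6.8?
True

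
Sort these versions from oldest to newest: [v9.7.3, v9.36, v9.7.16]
[v9.7.3, v9.7.16, v9.36]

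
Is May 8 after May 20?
No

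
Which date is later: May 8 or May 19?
May 19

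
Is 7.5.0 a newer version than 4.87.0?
Yes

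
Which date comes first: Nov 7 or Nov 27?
Nov 7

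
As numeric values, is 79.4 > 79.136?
True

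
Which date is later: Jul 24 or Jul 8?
Jul 24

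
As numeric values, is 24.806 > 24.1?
True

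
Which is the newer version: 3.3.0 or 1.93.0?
3.3.0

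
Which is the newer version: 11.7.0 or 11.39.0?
11.39.0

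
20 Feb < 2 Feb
False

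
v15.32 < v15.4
False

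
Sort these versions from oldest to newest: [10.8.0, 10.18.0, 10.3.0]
[10.3.0, 10.8.0, 10.18.0]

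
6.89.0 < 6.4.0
False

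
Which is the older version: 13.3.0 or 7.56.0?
7.56.0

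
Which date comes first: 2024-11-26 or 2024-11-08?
2024-11-08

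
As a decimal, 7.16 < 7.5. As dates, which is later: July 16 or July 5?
July 16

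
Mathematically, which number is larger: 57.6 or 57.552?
57.6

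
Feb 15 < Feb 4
False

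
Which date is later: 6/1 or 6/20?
6/20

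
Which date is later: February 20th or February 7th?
February 20th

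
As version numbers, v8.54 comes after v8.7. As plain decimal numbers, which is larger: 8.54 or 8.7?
8.7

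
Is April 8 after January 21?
Yes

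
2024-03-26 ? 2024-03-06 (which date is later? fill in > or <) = >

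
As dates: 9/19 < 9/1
False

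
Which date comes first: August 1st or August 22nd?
August 1st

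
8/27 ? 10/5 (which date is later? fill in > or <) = <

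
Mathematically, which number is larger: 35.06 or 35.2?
35.2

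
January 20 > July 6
False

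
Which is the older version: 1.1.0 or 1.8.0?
1.1.0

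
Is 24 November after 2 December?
No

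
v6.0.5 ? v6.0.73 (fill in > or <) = <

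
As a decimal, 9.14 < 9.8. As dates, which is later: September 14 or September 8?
September 14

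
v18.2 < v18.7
True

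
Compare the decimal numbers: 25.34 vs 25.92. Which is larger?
25.92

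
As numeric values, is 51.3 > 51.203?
True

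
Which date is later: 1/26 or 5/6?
5/6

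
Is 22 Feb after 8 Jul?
No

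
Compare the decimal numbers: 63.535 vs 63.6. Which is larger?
63.6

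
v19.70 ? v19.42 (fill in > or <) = >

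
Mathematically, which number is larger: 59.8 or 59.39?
59.8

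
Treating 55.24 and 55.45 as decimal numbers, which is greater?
55.45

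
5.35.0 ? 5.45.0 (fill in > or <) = <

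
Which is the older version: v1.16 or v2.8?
v1.16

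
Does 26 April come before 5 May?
Yes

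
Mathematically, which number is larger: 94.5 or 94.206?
94.5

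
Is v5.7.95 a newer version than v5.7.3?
Yes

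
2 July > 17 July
False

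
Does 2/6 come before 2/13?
Yes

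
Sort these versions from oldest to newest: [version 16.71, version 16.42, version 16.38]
[version 16.38, version 16.42, version 16.71]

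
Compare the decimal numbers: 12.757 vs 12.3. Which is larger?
12.757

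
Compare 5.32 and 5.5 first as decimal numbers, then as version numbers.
As decimals: 5.32 < 5.5. As versions: v5.32 > v5.5 (minor version 32 > 5).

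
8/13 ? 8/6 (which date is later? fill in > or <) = >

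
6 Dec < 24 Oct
False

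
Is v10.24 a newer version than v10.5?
Yes. Version numbers are compared segment by segment as integers, not as decimals: minor version 24 > 5, so v10.24 > v10.5 (even though the decimal 10.24 < 10.5).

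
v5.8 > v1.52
True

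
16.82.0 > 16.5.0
True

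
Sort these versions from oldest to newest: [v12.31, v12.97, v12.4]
[v12.4, v12.31, v12.97]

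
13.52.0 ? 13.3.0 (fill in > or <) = >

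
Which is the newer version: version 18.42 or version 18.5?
version 18.42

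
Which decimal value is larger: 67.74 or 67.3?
67.74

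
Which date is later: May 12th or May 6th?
May 12th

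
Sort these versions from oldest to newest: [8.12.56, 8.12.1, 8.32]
[8.12.1, 8.12.56, 8.32]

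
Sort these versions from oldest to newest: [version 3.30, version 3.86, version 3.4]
[version 3.4, version 3.30, version 3.86]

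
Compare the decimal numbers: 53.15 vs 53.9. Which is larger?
53.9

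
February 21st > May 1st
False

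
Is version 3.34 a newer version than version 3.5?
Yes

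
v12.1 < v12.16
True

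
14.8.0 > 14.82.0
False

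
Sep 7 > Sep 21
False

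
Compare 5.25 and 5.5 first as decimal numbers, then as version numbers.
As decimals: 5.25 < 5.5. As versions: v5.25 > v5.5 (minor version 25 > 5).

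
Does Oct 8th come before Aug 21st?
No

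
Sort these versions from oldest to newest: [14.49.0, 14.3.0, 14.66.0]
[14.3.0, 14.49.0, 14.66.0]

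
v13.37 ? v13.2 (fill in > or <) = >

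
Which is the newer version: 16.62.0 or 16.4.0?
16.62.0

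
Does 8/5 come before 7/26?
No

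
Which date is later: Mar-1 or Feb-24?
Mar-1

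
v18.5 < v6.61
False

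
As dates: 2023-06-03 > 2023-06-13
False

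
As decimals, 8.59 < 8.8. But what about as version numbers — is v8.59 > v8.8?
True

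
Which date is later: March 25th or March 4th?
March 25th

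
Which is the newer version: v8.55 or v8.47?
v8.55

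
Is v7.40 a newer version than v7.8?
Yes. Version numbers are compared segment by segment as integers, not as decimals: minor version 40 > 8, so v7.40 > v7.8 (even though the decimal 7.40 < 7.8).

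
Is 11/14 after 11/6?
Yes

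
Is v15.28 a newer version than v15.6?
Yes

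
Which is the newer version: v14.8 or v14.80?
v14.80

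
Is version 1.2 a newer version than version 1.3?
No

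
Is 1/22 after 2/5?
No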